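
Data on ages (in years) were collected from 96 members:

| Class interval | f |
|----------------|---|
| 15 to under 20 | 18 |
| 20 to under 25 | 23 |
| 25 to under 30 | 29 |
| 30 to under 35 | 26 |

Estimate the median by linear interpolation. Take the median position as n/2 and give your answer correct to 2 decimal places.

26.21

Cumulative frequencies: 18, 41, 70, 96
n = 96; position = n/2 = 48.
This falls in the class 25 to under 30: L = 25, F = 41, f = 29, h = 5.
Median ≈ 25 + ((48 − 41) / 29) × 5 = 26.2069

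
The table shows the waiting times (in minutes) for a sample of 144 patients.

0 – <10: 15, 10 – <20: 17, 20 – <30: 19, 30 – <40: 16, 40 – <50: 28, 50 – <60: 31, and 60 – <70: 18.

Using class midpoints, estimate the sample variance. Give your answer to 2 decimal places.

364.55

Midpoints: 5, 15, 25, 35, 45, 55, 65
n = 144, Σfm = 5500, mean = 38.1944
Σfm² = 262200
Σf(m − x̄)² = Σfm² − (Σfm)²/n = 262200 − 5500²/144 = 52130.5556
Sample variance = 52130.5556 / 143 = 364.5493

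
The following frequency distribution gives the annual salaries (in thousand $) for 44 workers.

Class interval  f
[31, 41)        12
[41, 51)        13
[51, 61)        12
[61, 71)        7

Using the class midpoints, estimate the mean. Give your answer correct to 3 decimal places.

49.182

Midpoints: 36, 46, 56, 66
Σfm = 12×36 + 13×46 + 12×56 + 7×66 = 2164
n = Σf = 44
Mean = 2164 / 44 = 49.1818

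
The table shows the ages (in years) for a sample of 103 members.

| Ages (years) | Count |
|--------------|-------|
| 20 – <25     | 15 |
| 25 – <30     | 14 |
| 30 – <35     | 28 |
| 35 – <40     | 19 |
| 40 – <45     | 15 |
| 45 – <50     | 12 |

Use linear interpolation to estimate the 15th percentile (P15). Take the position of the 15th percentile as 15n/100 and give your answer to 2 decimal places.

Cumulative frequencies: 15, 29, 57, 76, 91, 103
n = 103; position = 15n/100 = 15.45.
This falls in the class 25 – <30: L = 25, F = 15, f = 14, h = 5.
15th percentile ≈ 25 + ((15.45 − 15) / 14) × 5 = 25.1607

25.16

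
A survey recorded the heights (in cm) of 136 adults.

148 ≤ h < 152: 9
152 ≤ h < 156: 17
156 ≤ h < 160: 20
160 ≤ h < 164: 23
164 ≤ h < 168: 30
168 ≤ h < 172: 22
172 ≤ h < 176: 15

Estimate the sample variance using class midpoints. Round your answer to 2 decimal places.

Midpoints: 150, 154, 158, 162, 166, 170, 174
n = 136, Σfm = 22184, mean = 163.1176
Σfm² = 3625184
Σf(m − x̄)² = Σfm² − (Σfm)²/n = 3625184 − 22184²/136 = 6582.1176
Sample variance = 6582.1176 / 135 = 48.7564

48.76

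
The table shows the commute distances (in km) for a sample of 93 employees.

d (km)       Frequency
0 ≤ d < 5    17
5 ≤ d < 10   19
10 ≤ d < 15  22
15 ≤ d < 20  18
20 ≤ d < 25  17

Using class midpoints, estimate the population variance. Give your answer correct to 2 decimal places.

Midpoints: 2.5, 7.5, 12.5, 17.5, 22.5
n = 93, Σfm = 1157.5, mean = 12.4462
Σfm² = 18731.25
Σf(m − x̄)² = Σfm² − (Σfm)²/n = 18731.25 − 1157.5²/93 = 4324.7312
Population variance = 4324.7312 / 93 = 46.5025

46.50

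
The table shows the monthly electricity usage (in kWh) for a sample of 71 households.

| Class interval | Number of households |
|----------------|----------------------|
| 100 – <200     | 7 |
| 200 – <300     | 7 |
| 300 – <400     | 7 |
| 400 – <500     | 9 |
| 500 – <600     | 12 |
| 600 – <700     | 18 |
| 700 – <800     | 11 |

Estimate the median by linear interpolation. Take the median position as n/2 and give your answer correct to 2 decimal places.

Cumulative frequencies: 7, 14, 21, 30, 42, 60, 71
n = 71; position = n/2 = 35.5.
This falls in the class 500 – <600: L = 500, F = 30, f = 12, h = 100.
Median ≈ 500 + ((35.5 − 30) / 12) × 100 = 545.8333

545.83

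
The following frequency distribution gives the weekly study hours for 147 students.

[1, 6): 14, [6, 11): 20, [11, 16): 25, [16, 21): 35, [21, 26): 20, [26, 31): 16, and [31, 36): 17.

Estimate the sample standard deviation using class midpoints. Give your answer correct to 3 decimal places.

8.951

Midpoints: 3.5, 8.5, 13.5, 18.5, 23.5, 28.5, 33.5
n = 147, Σfm = 2699.5, mean = 18.3639
Σfm² = 61270.75
Σf(m − x̄)² = Σfm² − (Σfm)²/n = 61270.75 − 2699.5²/147 = 11697.2789
Sample variance = 11697.2789 / 146 = 80.1183
Standard deviation = √80.1183 = 8.9509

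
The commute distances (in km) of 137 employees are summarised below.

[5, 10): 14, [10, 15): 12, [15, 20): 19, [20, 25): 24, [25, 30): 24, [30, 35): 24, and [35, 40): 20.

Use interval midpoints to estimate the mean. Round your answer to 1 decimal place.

24.2

Midpoints: 7.5, 12.5, 17.5, 22.5, 27.5, 32.5, 37.5
Σfm = 14×7.5 + 12×12.5 + 19×17.5 + 24×22.5 + 24×27.5 + 24×32.5 + 20×37.5 = 3317.5
n = Σf = 137
Mean = 3317.5 / 137 = 24.2153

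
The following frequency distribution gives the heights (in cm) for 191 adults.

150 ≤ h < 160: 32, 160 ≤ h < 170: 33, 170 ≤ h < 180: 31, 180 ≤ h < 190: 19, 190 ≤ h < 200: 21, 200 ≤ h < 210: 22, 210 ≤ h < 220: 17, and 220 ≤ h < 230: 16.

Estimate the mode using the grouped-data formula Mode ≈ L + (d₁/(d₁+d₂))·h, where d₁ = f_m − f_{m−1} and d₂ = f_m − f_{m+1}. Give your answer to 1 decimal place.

Modal class: 160 ≤ h < 170 (highest frequency 33).
d₁ = 33 − 32 = 1, d₂ = 33 − 31 = 2
Mode ≈ 160 + (1/(1+2)) × 10 = 160 + 3.3333 = 163.3333

163.3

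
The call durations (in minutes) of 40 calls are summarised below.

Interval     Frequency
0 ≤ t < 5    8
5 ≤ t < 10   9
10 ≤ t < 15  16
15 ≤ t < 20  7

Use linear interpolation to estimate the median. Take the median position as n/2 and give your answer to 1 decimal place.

Cumulative frequencies: 8, 17, 33, 40
n = 40; position = n/2 = 20.
This falls in the class 10 ≤ t < 15: L = 10, F = 17, f = 16, h = 5.
Median ≈ 10 + ((20 − 17) / 16) × 5 = 10.9375

10.9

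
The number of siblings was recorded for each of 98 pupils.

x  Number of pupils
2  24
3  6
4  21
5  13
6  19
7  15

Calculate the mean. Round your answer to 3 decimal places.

Values: 2, 3, 4, 5, 6, 7
Σfx = 24×2 + 6×3 + 21×4 + 13×5 + 19×6 + 15×7 = 434
n = Σf = 98
Mean = 434 / 98 = 4.4286

4.429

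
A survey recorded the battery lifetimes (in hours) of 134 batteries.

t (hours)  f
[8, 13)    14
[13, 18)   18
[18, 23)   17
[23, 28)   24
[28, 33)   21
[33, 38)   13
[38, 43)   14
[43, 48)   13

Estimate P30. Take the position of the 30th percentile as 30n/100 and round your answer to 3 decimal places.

Cumulative frequencies: 14, 32, 49, 73, 94, 107, 121, 134
n = 134; position = 30n/100 = 40.2.
This falls in the class [18, 23): L = 18, F = 32, f = 17, h = 5.
30th percentile ≈ 18 + ((40.2 − 32) / 17) × 5 = 20.4118

20.412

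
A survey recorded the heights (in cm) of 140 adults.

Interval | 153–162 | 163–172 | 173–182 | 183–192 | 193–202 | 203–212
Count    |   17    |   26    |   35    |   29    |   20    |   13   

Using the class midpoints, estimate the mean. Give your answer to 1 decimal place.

180.9

Midpoints: 157.5, 167.5, 177.5, 187.5, 197.5, 207.5
Σfm = 17×157.5 + 26×167.5 + 35×177.5 + 29×187.5 + 20×197.5 + 13×207.5 = 25330
n = Σf = 140
Mean = 25330 / 140 = 180.9286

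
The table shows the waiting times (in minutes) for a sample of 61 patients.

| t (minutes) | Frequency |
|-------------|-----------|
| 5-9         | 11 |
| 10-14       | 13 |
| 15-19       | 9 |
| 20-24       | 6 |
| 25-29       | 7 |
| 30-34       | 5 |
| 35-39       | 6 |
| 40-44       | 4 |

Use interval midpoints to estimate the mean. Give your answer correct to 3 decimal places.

20.607

Midpoints: 7, 12, 17, 22, 27, 32, 37, 42
Σfm = 11×7 + 13×12 + 9×17 + 6×22 + 7×27 + 5×32 + 6×37 + 4×42 = 1257
n = Σf = 61
Mean = 1257 / 61 = 20.6066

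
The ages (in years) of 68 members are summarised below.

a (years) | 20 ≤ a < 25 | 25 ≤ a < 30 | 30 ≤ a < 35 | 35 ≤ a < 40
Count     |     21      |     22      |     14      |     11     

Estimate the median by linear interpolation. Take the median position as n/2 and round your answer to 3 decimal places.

Cumulative frequencies: 21, 43, 57, 68
n = 68; position = n/2 = 34.
This falls in the class 25 ≤ a < 30: L = 25, F = 21, f = 22, h = 5.
Median ≈ 25 + ((34 − 21) / 22) × 5 = 27.9545

27.955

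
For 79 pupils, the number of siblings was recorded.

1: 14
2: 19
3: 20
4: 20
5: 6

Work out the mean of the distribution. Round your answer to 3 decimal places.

Values: 1, 2, 3, 4, 5
Σfx = 14×1 + 19×2 + 20×3 + 20×4 + 6×5 = 222
n = Σf = 79
Mean = 222 / 79 = 2.8101

2.810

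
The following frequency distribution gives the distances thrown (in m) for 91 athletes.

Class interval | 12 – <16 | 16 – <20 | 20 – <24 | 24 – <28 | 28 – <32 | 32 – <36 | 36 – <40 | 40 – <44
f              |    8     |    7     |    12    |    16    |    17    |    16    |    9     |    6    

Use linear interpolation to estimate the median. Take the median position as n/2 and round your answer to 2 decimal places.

28.59

Cumulative frequencies: 8, 15, 27, 43, 60, 76, 85, 91
n = 91; position = n/2 = 45.5.
This falls in the class 28 – <32: L = 28, F = 43, f = 17, h = 4.
Median ≈ 28 + ((45.5 − 43) / 17) × 4 = 28.5882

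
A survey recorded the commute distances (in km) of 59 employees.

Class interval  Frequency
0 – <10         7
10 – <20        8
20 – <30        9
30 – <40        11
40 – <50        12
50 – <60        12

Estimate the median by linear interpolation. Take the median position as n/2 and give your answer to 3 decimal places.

Cumulative frequencies: 7, 15, 24, 35, 47, 59
n = 59; position = n/2 = 29.5.
This falls in the class 30 – <40: L = 30, F = 24, f = 11, h = 10.
Median ≈ 30 + ((29.5 − 24) / 11) × 10 = 35.0000

35.000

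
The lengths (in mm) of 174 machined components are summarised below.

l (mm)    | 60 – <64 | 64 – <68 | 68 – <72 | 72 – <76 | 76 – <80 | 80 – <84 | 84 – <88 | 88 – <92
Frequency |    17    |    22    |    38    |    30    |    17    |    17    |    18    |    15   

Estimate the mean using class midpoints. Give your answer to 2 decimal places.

74.74

Midpoints: 62, 66, 70, 74, 78, 82, 86, 90
Σfm = 17×62 + 22×66 + 38×70 + 30×74 + 17×78 + 17×82 + 18×86 + 15×90 = 13004
n = Σf = 174
Mean = 13004 / 174 = 74.7356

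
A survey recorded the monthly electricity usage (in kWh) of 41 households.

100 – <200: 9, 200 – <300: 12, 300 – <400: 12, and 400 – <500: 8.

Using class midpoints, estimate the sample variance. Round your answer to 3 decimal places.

Midpoints: 150, 250, 350, 450
n = 41, Σfm = 12150, mean = 296.3415
Σfm² = 4042500
Σf(m − x̄)² = Σfm² − (Σfm)²/n = 4042500 − 12150²/41 = 441951.2195
Sample variance = 441951.2195 / 40 = 11048.7805

11048.780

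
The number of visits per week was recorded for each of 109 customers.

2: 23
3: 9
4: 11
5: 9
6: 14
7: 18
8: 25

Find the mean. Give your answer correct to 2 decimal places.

Values: 2, 3, 4, 5, 6, 7, 8
Σfx = 23×2 + 9×3 + 11×4 + 9×5 + 14×6 + 18×7 + 25×8 = 572
n = Σf = 109
Mean = 572 / 109 = 5.2477

5.25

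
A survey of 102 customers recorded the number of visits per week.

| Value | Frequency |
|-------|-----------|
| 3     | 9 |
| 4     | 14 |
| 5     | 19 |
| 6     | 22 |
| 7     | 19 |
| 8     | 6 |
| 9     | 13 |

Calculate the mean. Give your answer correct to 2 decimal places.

5.96

Values: 3, 4, 5, 6, 7, 8, 9
Σfx = 9×3 + 14×4 + 19×5 + 22×6 + 19×7 + 6×8 + 13×9 = 608
n = Σf = 102
Mean = 608 / 102 = 5.9608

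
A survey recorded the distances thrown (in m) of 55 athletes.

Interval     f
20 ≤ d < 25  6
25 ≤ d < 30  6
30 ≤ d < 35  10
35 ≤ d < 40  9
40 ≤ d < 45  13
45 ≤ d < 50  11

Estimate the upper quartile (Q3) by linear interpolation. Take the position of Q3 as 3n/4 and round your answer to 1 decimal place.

Cumulative frequencies: 6, 12, 22, 31, 44, 55
n = 55; position = 3n/4 = 41.25.
This falls in the class 40 ≤ d < 45: L = 40, F = 31, f = 13, h = 5.
Upper quartile ≈ 40 + ((41.25 − 31) / 13) × 5 = 43.9423

43.9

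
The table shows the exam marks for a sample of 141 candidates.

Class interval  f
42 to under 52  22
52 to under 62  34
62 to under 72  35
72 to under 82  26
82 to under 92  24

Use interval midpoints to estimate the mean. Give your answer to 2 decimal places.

Midpoints: 47, 57, 67, 77, 87
Σfm = 22×47 + 34×57 + 35×67 + 26×77 + 24×87 = 9407
n = Σf = 141
Mean = 9407 / 141 = 66.7163

66.72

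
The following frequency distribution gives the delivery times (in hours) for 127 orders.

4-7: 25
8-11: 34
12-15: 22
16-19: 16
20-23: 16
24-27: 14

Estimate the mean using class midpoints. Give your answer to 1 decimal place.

13.7

Midpoints: 5.5, 9.5, 13.5, 17.5, 21.5, 25.5
Σfm = 25×5.5 + 34×9.5 + 22×13.5 + 16×17.5 + 16×21.5 + 14×25.5 = 1738.5
n = Σf = 127
Mean = 1738.5 / 127 = 13.6890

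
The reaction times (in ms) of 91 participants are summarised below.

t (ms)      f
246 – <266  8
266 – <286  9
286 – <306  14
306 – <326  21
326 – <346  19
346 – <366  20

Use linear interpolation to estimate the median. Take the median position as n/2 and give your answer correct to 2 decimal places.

Cumulative frequencies: 8, 17, 31, 52, 71, 91
n = 91; position = n/2 = 45.5.
This falls in the class 306 – <326: L = 306, F = 31, f = 21, h = 20.
Median ≈ 306 + ((45.5 − 31) / 21) × 20 = 319.8095

319.81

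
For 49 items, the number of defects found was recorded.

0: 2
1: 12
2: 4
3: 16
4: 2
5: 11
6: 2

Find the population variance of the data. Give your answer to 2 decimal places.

2.73

Values: 0, 1, 2, 3, 4, 5, 6
n = 49, Σfx = 143, mean = 2.9184
Σfx² = 551
Σf(x − x̄)² = Σfx² − (Σfx)²/n = 551 − 143²/49 = 133.6735
Population variance = 133.6735 / 49 = 2.7280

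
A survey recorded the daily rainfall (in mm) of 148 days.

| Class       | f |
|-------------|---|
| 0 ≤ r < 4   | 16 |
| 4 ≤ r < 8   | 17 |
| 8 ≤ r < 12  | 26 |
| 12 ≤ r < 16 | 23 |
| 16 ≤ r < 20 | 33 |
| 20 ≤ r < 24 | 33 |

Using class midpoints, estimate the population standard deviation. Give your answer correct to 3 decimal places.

Midpoints: 2, 6, 10, 14, 18, 22
n = 148, Σfm = 2036, mean = 13.7568
Σfm² = 34448
Σf(m − x̄)² = Σfm² − (Σfm)²/n = 34448 − 2036²/148 = 6439.2432
Population variance = 6439.2432 / 148 = 43.5084
Standard deviation = √43.5084 = 6.5961

6.596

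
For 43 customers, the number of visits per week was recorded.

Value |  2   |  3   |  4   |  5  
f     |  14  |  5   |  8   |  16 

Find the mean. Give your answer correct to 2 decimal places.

Values: 2, 3, 4, 5
Σfx = 14×2 + 5×3 + 8×4 + 16×5 = 155
n = Σf = 43
Mean = 155 / 43 = 3.6047

3.60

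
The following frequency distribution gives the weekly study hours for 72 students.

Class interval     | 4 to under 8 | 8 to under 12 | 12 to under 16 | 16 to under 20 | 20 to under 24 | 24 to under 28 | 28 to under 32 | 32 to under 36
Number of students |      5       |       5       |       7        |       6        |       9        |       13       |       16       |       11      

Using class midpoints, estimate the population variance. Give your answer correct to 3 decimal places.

72.812

Midpoints: 6, 10, 14, 18, 22, 26, 30, 34
n = 72, Σfm = 1676, mean = 23.2778
Σfm² = 44256
Σf(m − x̄)² = Σfm² − (Σfm)²/n = 44256 − 1676²/72 = 5242.4444
Population variance = 5242.4444 / 72 = 72.8117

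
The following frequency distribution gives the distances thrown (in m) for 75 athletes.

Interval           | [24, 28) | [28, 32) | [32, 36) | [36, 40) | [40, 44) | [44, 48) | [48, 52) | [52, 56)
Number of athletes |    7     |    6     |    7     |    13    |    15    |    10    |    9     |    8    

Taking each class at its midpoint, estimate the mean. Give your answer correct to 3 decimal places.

Midpoints: 26, 30, 34, 38, 42, 46, 50, 54
Σfm = 7×26 + 6×30 + 7×34 + 13×38 + 15×42 + 10×46 + 9×50 + 8×54 = 3066
n = Σf = 75
Mean = 3066 / 75 = 40.8800

40.880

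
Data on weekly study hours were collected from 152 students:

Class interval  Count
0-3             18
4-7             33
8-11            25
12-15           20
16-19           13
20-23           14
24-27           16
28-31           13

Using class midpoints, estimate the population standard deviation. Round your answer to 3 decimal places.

8.825

Midpoints: 1.5, 5.5, 9.5, 13.5, 17.5, 21.5, 25.5, 29.5
n = 152, Σfm = 2036, mean = 13.3947
Σfm² = 39110
Σf(m − x̄)² = Σfm² − (Σfm)²/n = 39110 − 2036²/152 = 11838.3158
Population variance = 11838.3158 / 152 = 77.8837
Standard deviation = √77.8837 = 8.8252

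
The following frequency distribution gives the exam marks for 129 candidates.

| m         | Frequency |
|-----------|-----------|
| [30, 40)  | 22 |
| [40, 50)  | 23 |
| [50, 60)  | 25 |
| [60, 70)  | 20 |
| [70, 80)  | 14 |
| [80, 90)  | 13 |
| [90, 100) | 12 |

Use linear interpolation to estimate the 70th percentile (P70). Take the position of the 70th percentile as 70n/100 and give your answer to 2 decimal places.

70.21

Cumulative frequencies: 22, 45, 70, 90, 104, 117, 129
n = 129; position = 70n/100 = 90.3.
This falls in the class [70, 80): L = 70, F = 90, f = 14, h = 10.
70th percentile ≈ 70 + ((90.3 − 90) / 14) × 10 = 70.2143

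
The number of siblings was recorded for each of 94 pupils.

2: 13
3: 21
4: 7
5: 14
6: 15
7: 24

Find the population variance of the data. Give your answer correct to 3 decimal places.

Values: 2, 3, 4, 5, 6, 7
n = 94, Σfx = 445, mean = 4.7340
Σfx² = 2419
Σf(x − x̄)² = Σfx² − (Σfx)²/n = 2419 − 445²/94 = 312.3511
Population variance = 312.3511 / 94 = 3.3229

3.323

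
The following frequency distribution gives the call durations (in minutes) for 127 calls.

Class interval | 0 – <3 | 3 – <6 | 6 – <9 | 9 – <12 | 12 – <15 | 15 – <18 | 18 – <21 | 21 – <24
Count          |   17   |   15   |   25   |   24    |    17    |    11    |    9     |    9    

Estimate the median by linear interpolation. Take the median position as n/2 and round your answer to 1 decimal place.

Cumulative frequencies: 17, 32, 57, 81, 98, 109, 118, 127
n = 127; position = n/2 = 63.5.
This falls in the class 9 – <12: L = 9, F = 57, f = 24, h = 3.
Median ≈ 9 + ((63.5 − 57) / 24) × 3 = 9.8125

9.8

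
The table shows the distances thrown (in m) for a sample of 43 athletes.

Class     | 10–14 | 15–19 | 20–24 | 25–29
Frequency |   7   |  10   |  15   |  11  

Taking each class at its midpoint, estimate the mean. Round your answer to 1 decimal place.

20.5

Midpoints: 12, 17, 22, 27
Σfm = 7×12 + 10×17 + 15×22 + 11×27 = 881
n = Σf = 43
Mean = 881 / 43 = 20.4884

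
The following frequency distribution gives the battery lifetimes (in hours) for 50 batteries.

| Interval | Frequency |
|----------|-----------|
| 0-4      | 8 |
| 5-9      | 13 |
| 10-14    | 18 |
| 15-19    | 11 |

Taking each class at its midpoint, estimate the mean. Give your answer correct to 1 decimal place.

10.2

Midpoints: 2, 7, 12, 17
Σfm = 8×2 + 13×7 + 18×12 + 11×17 = 510
n = Σf = 50
Mean = 510 / 50 = 10.2000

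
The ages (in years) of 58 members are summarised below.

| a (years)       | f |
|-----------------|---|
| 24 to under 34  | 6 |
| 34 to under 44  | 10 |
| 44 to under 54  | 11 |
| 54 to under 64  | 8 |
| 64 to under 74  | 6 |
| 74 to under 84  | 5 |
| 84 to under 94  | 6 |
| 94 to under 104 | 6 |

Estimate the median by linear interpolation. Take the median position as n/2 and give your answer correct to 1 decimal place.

Cumulative frequencies: 6, 16, 27, 35, 41, 46, 52, 58
n = 58; position = n/2 = 29.
This falls in the class 54 to under 64: L = 54, F = 27, f = 8, h = 10.
Median ≈ 54 + ((29 − 27) / 8) × 10 = 56.5000

56.5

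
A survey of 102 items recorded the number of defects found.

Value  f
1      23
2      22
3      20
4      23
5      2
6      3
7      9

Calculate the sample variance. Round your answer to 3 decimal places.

3.127

Values: 1, 2, 3, 4, 5, 6, 7
n = 102, Σfx = 310, mean = 3.0392
Σfx² = 1258
Σf(x − x̄)² = Σfx² − (Σfx)²/n = 1258 − 310²/102 = 315.8431
Sample variance = 315.8431 / 101 = 3.1272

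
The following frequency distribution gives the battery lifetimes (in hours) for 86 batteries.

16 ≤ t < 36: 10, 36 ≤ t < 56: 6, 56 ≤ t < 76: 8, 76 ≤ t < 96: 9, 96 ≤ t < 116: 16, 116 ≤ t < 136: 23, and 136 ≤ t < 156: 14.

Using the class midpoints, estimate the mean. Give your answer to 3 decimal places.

98.558

Midpoints: 26, 46, 66, 86, 106, 126, 146
Σfm = 10×26 + 6×46 + 8×66 + 9×86 + 16×106 + 23×126 + 14×146 = 8476
n = Σf = 86
Mean = 8476 / 86 = 98.5581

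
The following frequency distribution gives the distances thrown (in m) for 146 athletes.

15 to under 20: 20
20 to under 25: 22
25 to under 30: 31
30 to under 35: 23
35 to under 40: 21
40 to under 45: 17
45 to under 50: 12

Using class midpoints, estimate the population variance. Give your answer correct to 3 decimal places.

Midpoints: 17.5, 22.5, 27.5, 32.5, 37.5, 42.5, 47.5
n = 146, Σfm = 4525, mean = 30.9932
Σfm² = 152312.5
Σf(m − x̄)² = Σfm² − (Σfm)²/n = 152312.5 − 4525²/146 = 12068.4932
Population variance = 12068.4932 / 146 = 82.6609

82.661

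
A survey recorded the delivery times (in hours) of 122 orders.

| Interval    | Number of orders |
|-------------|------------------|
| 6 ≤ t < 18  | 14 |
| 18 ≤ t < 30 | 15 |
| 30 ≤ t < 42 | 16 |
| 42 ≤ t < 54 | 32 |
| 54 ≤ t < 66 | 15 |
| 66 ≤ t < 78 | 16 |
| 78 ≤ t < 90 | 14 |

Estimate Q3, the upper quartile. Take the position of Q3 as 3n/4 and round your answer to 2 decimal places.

Cumulative frequencies: 14, 29, 45, 77, 92, 108, 122
n = 122; position = 3n/4 = 91.5.
This falls in the class 54 ≤ t < 66: L = 54, F = 77, f = 15, h = 12.
Upper quartile ≈ 54 + ((91.5 − 77) / 15) × 12 = 65.6000

65.60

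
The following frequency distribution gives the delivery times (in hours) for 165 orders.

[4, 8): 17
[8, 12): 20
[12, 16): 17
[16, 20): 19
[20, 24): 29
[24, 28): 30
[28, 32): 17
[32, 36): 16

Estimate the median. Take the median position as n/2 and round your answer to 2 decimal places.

21.31

Cumulative frequencies: 17, 37, 54, 73, 102, 132, 149, 165
n = 165; position = n/2 = 82.5.
This falls in the class [20, 24): L = 20, F = 73, f = 29, h = 4.
Median ≈ 20 + ((82.5 − 73) / 29) × 4 = 21.3103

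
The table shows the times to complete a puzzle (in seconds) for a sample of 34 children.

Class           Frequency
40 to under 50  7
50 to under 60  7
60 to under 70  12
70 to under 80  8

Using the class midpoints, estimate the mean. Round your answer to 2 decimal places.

Midpoints: 45, 55, 65, 75
Σfm = 7×45 + 7×55 + 12×65 + 8×75 = 2080
n = Σf = 34
Mean = 2080 / 34 = 61.1765

61.18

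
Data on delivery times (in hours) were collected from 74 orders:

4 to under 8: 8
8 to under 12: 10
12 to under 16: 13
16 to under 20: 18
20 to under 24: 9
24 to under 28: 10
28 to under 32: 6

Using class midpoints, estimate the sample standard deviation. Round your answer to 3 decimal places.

7.048

Midpoints: 6, 10, 14, 18, 22, 26, 30
n = 74, Σfm = 1292, mean = 17.4595
Σfm² = 26184
Σf(m − x̄)² = Σfm² − (Σfm)²/n = 26184 − 1292²/74 = 3626.3784
Sample variance = 3626.3784 / 73 = 49.6764
Standard deviation = √49.6764 = 7.0481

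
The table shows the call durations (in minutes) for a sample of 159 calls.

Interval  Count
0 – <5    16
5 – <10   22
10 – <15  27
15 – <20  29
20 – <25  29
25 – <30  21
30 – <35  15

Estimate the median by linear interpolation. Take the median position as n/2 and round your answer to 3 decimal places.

17.500

Cumulative frequencies: 16, 38, 65, 94, 123, 144, 159
n = 159; position = n/2 = 79.5.
This falls in the class 15 – <20: L = 15, F = 65, f = 29, h = 5.
Median ≈ 15 + ((79.5 − 65) / 29) × 5 = 17.5000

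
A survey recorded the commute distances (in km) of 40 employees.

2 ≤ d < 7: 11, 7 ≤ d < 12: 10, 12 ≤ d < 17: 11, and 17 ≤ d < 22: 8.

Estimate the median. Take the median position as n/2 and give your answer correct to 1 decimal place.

Cumulative frequencies: 11, 21, 32, 40
n = 40; position = n/2 = 20.
This falls in the class 7 ≤ d < 12: L = 7, F = 11, f = 10, h = 5.
Median ≈ 7 + ((20 − 11) / 10) × 5 = 11.5000

11.5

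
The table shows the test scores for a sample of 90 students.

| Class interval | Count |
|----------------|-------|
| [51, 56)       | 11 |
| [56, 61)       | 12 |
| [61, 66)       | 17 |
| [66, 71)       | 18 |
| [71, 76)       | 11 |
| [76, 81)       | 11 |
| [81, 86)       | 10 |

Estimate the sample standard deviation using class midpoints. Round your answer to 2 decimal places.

Midpoints: 53.5, 58.5, 63.5, 68.5, 73.5, 78.5, 83.5
n = 90, Σfm = 6110, mean = 67.8889
Σfm² = 422492.5
Σf(m − x̄)² = Σfm² − (Σfm)²/n = 422492.5 − 6110²/90 = 7691.3889
Sample variance = 7691.3889 / 89 = 86.4201
Standard deviation = √86.4201 = 9.2962

9.30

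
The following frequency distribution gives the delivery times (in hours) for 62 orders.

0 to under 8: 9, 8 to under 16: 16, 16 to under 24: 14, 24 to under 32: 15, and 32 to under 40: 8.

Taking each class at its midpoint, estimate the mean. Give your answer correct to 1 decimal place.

Midpoints: 4, 12, 20, 28, 36
Σfm = 9×4 + 16×12 + 14×20 + 15×28 + 8×36 = 1216
n = Σf = 62
Mean = 1216 / 62 = 19.6129

19.6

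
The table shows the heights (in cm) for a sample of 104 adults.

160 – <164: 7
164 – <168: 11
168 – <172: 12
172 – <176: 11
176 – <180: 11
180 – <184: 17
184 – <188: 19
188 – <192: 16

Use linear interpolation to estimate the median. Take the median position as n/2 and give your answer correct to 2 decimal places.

180.00

Cumulative frequencies: 7, 18, 30, 41, 52, 69, 88, 104
n = 104; position = n/2 = 52.
This falls in the class 176 – <180: L = 176, F = 41, f = 11, h = 4.
Median ≈ 176 + ((52 − 41) / 11) × 4 = 180.0000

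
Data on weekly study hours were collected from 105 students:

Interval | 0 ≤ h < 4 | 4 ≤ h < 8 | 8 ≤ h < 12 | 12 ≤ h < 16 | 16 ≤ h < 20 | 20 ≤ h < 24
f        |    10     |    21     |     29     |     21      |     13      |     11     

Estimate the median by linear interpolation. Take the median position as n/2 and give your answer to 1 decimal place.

Cumulative frequencies: 10, 31, 60, 81, 94, 105
n = 105; position = n/2 = 52.5.
This falls in the class 8 ≤ h < 12: L = 8, F = 31, f = 29, h = 4.
Median ≈ 8 + ((52.5 − 31) / 29) × 4 = 10.9655

11.0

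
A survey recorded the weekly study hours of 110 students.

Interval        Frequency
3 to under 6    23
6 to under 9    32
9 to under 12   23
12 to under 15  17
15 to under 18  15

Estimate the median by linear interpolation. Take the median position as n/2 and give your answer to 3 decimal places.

9.000

Cumulative frequencies: 23, 55, 78, 95, 110
n = 110; position = n/2 = 55.
This falls in the class 6 to under 9: L = 6, F = 23, f = 32, h = 3.
Median ≈ 6 + ((55 − 23) / 32) × 3 = 9.0000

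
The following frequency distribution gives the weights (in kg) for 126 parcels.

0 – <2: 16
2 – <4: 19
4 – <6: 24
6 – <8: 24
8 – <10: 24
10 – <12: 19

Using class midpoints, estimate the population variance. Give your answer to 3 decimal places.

Midpoints: 1, 3, 5, 7, 9, 11
n = 126, Σfm = 786, mean = 6.2381
Σfm² = 6206
Σf(m − x̄)² = Σfm² − (Σfm)²/n = 6206 − 786²/126 = 1302.8571
Population variance = 1302.8571 / 126 = 10.3401

10.340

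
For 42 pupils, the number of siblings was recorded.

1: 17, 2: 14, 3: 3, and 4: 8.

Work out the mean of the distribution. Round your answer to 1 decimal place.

2.0

Values: 1, 2, 3, 4
Σfx = 17×1 + 14×2 + 3×3 + 8×4 = 86
n = Σf = 42
Mean = 86 / 42 = 2.0476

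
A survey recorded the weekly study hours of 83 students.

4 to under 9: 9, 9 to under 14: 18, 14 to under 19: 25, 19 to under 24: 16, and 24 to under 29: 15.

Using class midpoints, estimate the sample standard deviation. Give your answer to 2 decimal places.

6.27

Midpoints: 6.5, 11.5, 16.5, 21.5, 26.5
n = 83, Σfm = 1419.5, mean = 17.1024
Σfm² = 27496.75
Σf(m − x̄)² = Σfm² − (Σfm)²/n = 27496.75 − 1419.5²/83 = 3219.8795
Sample variance = 3219.8795 / 82 = 39.2668
Standard deviation = √39.2668 = 6.2663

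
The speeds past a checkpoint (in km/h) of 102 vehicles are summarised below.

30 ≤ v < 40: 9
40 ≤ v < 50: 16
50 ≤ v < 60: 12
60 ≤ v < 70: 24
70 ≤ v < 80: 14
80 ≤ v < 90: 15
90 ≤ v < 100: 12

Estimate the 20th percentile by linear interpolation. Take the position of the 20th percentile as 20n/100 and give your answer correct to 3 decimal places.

Cumulative frequencies: 9, 25, 37, 61, 75, 90, 102
n = 102; position = 20n/100 = 20.4.
This falls in the class 40 ≤ v < 50: L = 40, F = 9, f = 16, h = 10.
20th percentile ≈ 40 + ((20.4 − 9) / 16) × 10 = 47.1250

47.125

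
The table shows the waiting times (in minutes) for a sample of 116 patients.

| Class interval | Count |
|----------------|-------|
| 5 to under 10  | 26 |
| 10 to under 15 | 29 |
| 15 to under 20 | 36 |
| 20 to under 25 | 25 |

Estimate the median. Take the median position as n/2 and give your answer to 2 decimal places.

15.42

Cumulative frequencies: 26, 55, 91, 116
n = 116; position = n/2 = 58.
This falls in the class 15 to under 20: L = 15, F = 55, f = 36, h = 5.
Median ≈ 15 + ((58 − 55) / 36) × 5 = 15.4167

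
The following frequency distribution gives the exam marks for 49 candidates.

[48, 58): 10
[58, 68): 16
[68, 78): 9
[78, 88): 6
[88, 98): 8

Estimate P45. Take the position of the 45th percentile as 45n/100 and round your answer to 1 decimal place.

Cumulative frequencies: 10, 26, 35, 41, 49
n = 49; position = 45n/100 = 22.05.
This falls in the class [58, 68): L = 58, F = 10, f = 16, h = 10.
45th percentile ≈ 58 + ((22.05 − 10) / 16) × 10 = 65.5312

65.5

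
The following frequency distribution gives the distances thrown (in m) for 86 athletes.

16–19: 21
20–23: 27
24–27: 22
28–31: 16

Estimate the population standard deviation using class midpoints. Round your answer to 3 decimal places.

4.189

Midpoints: 17.5, 21.5, 25.5, 29.5
n = 86, Σfm = 1981, mean = 23.0349
Σfm² = 47141.5
Σf(m − x̄)² = Σfm² − (Σfm)²/n = 47141.5 − 1981²/86 = 1509.3953
Population variance = 1509.3953 / 86 = 17.5511
Standard deviation = √17.5511 = 4.1894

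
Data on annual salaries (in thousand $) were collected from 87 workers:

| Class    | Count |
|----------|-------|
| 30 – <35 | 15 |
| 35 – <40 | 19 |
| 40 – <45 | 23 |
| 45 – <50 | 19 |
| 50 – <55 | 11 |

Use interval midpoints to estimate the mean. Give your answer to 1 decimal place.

42.0

Midpoints: 32.5, 37.5, 42.5, 47.5, 52.5
Σfm = 15×32.5 + 19×37.5 + 23×42.5 + 19×47.5 + 11×52.5 = 3657.5
n = Σf = 87
Mean = 3657.5 / 87 = 42.0402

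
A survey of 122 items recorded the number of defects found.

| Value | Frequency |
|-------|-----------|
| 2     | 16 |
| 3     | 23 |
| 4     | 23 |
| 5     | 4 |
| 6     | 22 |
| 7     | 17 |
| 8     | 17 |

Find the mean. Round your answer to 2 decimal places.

4.92

Values: 2, 3, 4, 5, 6, 7, 8
Σfx = 16×2 + 23×3 + 23×4 + 4×5 + 22×6 + 17×7 + 17×8 = 600
n = Σf = 122
Mean = 600 / 122 = 4.9180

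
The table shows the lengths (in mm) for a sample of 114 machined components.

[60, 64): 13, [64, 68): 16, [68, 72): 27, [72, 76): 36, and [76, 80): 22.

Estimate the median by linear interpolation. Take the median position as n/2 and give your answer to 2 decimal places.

72.11

Cumulative frequencies: 13, 29, 56, 92, 114
n = 114; position = n/2 = 57.
This falls in the class [72, 76): L = 72, F = 56, f = 36, h = 4.
Median ≈ 72 + ((57 − 56) / 36) × 4 = 72.1111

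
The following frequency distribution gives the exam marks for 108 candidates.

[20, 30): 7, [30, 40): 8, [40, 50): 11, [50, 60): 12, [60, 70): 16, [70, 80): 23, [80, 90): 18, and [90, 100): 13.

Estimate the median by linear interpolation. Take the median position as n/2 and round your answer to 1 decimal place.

Cumulative frequencies: 7, 15, 26, 38, 54, 77, 95, 108
n = 108; position = n/2 = 54.
This falls in the class [60, 70): L = 60, F = 38, f = 16, h = 10.
Median ≈ 60 + ((54 − 38) / 16) × 10 = 70.0000

70.0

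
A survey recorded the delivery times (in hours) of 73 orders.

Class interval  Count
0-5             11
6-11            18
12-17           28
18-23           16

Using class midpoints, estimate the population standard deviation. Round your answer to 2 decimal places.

5.88

Midpoints: 2.5, 8.5, 14.5, 20.5
n = 73, Σfm = 914.5, mean = 12.5274
Σfm² = 13980.25
Σf(m − x̄)² = Σfm² − (Σfm)²/n = 13980.25 − 914.5²/73 = 2523.9452
Population variance = 2523.9452 / 73 = 34.5746
Standard deviation = √34.5746 = 5.8800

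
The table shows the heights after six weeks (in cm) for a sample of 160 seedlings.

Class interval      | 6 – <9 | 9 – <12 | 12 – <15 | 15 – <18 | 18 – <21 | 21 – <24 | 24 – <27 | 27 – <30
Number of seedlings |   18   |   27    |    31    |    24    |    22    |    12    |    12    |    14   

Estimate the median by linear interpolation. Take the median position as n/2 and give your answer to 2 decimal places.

15.50

Cumulative frequencies: 18, 45, 76, 100, 122, 134, 146, 160
n = 160; position = n/2 = 80.
This falls in the class 15 – <18: L = 15, F = 76, f = 24, h = 3.
Median ≈ 15 + ((80 − 76) / 24) × 3 = 15.5000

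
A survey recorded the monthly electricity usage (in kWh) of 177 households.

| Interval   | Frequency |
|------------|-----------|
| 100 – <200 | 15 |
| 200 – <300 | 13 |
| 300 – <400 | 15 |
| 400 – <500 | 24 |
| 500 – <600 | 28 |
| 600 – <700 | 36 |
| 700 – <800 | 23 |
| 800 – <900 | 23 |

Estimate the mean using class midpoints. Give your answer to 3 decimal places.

548.870

Midpoints: 150, 250, 350, 450, 550, 650, 750, 850
Σfm = 15×150 + 13×250 + 15×350 + 24×450 + 28×550 + 36×650 + 23×750 + 23×850 = 97150
n = Σf = 177
Mean = 97150 / 177 = 548.8701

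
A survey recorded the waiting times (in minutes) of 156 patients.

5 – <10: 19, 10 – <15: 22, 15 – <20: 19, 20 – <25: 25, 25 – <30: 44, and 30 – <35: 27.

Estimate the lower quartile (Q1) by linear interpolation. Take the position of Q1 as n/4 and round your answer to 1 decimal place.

14.5

Cumulative frequencies: 19, 41, 60, 85, 129, 156
n = 156; position = n/4 = 39.
This falls in the class 10 – <15: L = 10, F = 19, f = 22, h = 5.
Lower quartile ≈ 10 + ((39 − 19) / 22) × 5 = 14.5455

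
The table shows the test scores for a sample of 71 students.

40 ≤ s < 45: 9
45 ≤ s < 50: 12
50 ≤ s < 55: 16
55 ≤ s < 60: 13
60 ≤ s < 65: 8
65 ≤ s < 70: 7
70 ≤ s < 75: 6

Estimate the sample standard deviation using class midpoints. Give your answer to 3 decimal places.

8.959

Midpoints: 42.5, 47.5, 52.5, 57.5, 62.5, 67.5, 72.5
n = 71, Σfm = 3947.5, mean = 55.5986
Σfm² = 225093.75
Σf(m − x̄)² = Σfm² − (Σfm)²/n = 225093.75 − 3947.5²/71 = 5618.3099
Sample variance = 5618.3099 / 70 = 80.2616
Standard deviation = √80.2616 = 8.9589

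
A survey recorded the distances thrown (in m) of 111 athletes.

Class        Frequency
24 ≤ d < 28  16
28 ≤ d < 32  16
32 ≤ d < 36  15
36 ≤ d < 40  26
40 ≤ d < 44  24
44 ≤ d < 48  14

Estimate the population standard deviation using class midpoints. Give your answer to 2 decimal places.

Midpoints: 26, 30, 34, 38, 42, 46
n = 111, Σfm = 4046, mean = 36.4505
Σfm² = 152060
Σf(m − x̄)² = Σfm² − (Σfm)²/n = 152060 − 4046²/111 = 4581.4775
Population variance = 4581.4775 / 111 = 41.2746
Standard deviation = √41.2746 = 6.4245

6.42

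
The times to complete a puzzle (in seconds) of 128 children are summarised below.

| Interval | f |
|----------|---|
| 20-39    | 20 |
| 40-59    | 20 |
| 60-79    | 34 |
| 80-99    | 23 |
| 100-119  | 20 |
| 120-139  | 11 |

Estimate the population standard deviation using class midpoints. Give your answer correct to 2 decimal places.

30.20

Midpoints: 29.5, 49.5, 69.5, 89.5, 109.5, 129.5
n = 128, Σfm = 9616, mean = 75.1250
Σfm² = 839152
Σf(m − x̄)² = Σfm² − (Σfm)²/n = 839152 − 9616²/128 = 116750.0000
Population variance = 116750.0000 / 128 = 912.1094
Standard deviation = √912.1094 = 30.2011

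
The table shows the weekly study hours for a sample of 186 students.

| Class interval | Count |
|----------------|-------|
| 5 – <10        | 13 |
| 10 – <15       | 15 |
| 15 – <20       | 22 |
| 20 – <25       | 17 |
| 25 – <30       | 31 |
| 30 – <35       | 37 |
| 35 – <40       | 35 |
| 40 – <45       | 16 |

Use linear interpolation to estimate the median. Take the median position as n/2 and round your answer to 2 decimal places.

29.19

Cumulative frequencies: 13, 28, 50, 67, 98, 135, 170, 186
n = 186; position = n/2 = 93.
This falls in the class 25 – <30: L = 25, F = 67, f = 31, h = 5.
Median ≈ 25 + ((93 − 67) / 31) × 5 = 29.1935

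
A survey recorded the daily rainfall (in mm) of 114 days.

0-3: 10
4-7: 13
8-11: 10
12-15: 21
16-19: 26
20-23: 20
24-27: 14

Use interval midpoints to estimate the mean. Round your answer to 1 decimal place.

Midpoints: 1.5, 5.5, 9.5, 13.5, 17.5, 21.5, 25.5
Σfm = 10×1.5 + 13×5.5 + 10×9.5 + 21×13.5 + 26×17.5 + 20×21.5 + 14×25.5 = 1707
n = Σf = 114
Mean = 1707 / 114 = 14.9737

15.0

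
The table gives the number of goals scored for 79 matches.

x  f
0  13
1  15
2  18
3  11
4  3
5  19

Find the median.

2

Cumulative frequencies: 13, 28, 46, 57, 60, 79
n = 79, so the median is the value in position (n+1)/2 = 40.
Position 40 falls at value 2.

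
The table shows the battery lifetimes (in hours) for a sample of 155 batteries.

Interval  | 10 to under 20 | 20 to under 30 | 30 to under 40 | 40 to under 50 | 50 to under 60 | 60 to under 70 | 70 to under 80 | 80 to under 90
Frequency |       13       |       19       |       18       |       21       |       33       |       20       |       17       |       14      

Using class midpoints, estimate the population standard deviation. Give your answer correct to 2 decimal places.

20.55

Midpoints: 15, 25, 35, 45, 55, 65, 75, 85
n = 155, Σfm = 7825, mean = 50.4839
Σfm² = 460475
Σf(m − x̄)² = Σfm² − (Σfm)²/n = 460475 − 7825²/155 = 65438.7097
Population variance = 65438.7097 / 155 = 422.1852
Standard deviation = √422.1852 = 20.5471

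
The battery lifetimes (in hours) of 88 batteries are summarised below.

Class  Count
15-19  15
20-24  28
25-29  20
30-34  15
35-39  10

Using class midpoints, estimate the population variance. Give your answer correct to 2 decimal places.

Midpoints: 17, 22, 27, 32, 37
n = 88, Σfm = 2261, mean = 25.6932
Σfm² = 61517
Σf(m − x̄)² = Σfm² − (Σfm)²/n = 61517 − 2261²/88 = 3424.7159
Population variance = 3424.7159 / 88 = 38.9172

38.92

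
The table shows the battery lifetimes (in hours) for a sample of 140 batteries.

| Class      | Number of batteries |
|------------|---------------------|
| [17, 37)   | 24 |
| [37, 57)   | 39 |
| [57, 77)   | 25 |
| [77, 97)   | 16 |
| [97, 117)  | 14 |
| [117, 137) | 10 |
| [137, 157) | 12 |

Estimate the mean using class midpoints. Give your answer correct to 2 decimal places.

Midpoints: 27, 47, 67, 87, 107, 127, 147
Σfm = 24×27 + 39×47 + 25×67 + 16×87 + 14×107 + 10×127 + 12×147 = 10080
n = Σf = 140
Mean = 10080 / 140 = 72.0000

72.00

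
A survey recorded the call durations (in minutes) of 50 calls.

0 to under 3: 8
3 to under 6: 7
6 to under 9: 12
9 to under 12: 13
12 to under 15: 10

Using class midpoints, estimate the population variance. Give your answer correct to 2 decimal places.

16.20

Midpoints: 1.5, 4.5, 7.5, 10.5, 13.5
n = 50, Σfm = 405, mean = 8.1000
Σfm² = 4090.5
Σf(m − x̄)² = Σfm² − (Σfm)²/n = 4090.5 − 405²/50 = 810.0000
Population variance = 810.0000 / 50 = 16.2000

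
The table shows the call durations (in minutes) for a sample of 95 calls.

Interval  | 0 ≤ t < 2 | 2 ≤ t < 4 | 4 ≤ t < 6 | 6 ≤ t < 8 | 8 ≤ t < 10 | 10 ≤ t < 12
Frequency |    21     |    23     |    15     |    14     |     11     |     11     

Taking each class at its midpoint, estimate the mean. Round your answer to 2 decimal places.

5.08

Midpoints: 1, 3, 5, 7, 9, 11
Σfm = 21×1 + 23×3 + 15×5 + 14×7 + 11×9 + 11×11 = 483
n = Σf = 95
Mean = 483 / 95 = 5.0842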